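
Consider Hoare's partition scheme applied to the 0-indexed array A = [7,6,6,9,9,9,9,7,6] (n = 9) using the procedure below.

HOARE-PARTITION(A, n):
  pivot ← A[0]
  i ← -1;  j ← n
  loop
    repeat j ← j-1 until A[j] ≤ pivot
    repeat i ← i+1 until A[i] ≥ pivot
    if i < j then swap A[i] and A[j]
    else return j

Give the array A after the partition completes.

pivot=7
j stops at 8 (6), i stops at 0 (7); swap ⇒ [6,6,6,9,9,9,9,7,7]
j stops at 7 (7), i stops at 3 (9); swap ⇒ [6,6,6,7,9,9,9,9,7]
j stops at 3, i stops at 4; i≥j ⇒ return 3. A=[6,6,6,7,9,9,9,9,7]

[6,6,6,7,9,9,9,9,7]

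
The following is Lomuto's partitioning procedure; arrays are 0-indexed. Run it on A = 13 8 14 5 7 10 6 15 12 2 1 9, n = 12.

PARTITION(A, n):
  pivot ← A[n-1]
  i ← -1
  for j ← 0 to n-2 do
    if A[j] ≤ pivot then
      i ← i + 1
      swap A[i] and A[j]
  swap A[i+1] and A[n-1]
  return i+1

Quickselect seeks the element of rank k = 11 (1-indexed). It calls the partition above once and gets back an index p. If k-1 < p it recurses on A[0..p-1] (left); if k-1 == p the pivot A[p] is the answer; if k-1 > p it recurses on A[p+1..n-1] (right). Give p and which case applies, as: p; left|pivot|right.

pivot=9, i=-1
j=0: 13>9, skip
j=1: 8≤9, i=0, swap(0,1) ⇒ 8 13 14 5 7 10 6 15 12 2 1 9
j=2: 14>9, skip
j=3: 5≤9, i=1, swap(1,3) ⇒ 8 5 14 13 7 10 6 15 12 2 1 9
j=4: 7≤9, i=2, swap(2,4) ⇒ 8 5 7 13 14 10 6 15 12 2 1 9
j=5: 10>9, skip
j=6: 6≤9, i=3, swap(3,6) ⇒ 8 5 7 6 14 10 13 15 12 2 1 9
j=7: 15>9, skip
j=8: 12>9, skip
j=9: 2≤9, i=4, swap(4,9) ⇒ 8 5 7 6 2 10 13 15 12 14 1 9
j=10: 1≤9, i=5, swap(5,10) ⇒ 8 5 7 6 2 1 13 15 12 14 10 9
swap(6,11) ⇒ 8 5 7 6 2 1 9 15 12 14 10 13; return 6
p = 6; k-1 = 10 > 6 ⇒ right

6; right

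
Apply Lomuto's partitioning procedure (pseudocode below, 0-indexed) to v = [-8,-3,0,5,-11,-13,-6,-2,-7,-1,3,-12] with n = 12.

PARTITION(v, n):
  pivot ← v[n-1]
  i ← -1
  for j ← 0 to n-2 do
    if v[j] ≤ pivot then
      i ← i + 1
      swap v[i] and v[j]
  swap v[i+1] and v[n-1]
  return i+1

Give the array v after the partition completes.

[-13,-12,0,5,-11,-8,-6,-2,-7,-1,3,-3]

pivot = v[11] = -12; i = -1
j=0: v[0]=-8 > -12 → no swap
j=1: v[1]=-3 > -12 → no swap
j=2: v[2]=0 > -12 → no swap
j=3: v[3]=5 > -12 → no swap
j=4: v[4]=-11 > -12 → no swap
j=5: v[5]=-13 ≤ -12 → i=0, swap v[0],v[5] → [-13,-3,0,5,-11,-8,-6,-2,-7,-1,3,-12]
j=6: v[6]=-6 > -12 → no swap
j=7: v[7]=-2 > -12 → no swap
j=8: v[8]=-7 > -12 → no swap
j=9: v[9]=-1 > -12 → no swap
j=10: v[10]=3 > -12 → no swap
final swap v[1],v[11] → [-13,-12,0,5,-11,-8,-6,-2,-7,-1,3,-3]; return 1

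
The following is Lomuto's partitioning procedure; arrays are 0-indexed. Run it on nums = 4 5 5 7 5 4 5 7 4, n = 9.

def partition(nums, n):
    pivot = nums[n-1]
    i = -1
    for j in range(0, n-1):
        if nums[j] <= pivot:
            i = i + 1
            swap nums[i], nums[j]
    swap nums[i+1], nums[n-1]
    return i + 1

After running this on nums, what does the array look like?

4 4 4 7 5 5 5 7 5

pivot=4, i=-1
j=0: 4≤4, i=0, swap(0,0) ⇒ 4 5 5 7 5 4 5 7 4
j=1: 5>4, skip
j=2: 5>4, skip
j=3: 7>4, skip
j=4: 5>4, skip
j=5: 4≤4, i=1, swap(1,5) ⇒ 4 4 5 7 5 5 5 7 4
j=6: 5>4, skip
j=7: 7>4, skip
swap(2,8) ⇒ 4 4 4 7 5 5 5 7 5; return 2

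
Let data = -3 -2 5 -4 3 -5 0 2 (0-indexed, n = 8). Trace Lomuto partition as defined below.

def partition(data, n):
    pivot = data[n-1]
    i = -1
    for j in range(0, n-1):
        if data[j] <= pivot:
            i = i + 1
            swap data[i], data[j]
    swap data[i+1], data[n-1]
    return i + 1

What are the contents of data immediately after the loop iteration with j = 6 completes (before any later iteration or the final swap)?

pivot=2, i=-1
j=0: -3≤2, i=0, swap(0,0) ⇒ -3 -2 5 -4 3 -5 0 2
j=1: -2≤2, i=1, swap(1,1) ⇒ -3 -2 5 -4 3 -5 0 2
j=2: 5>2, skip
j=3: -4≤2, i=2, swap(2,3) ⇒ -3 -2 -4 5 3 -5 0 2
j=4: 3>2, skip
j=5: -5≤2, i=3, swap(3,5) ⇒ -3 -2 -4 -5 3 5 0 2
j=6: 0≤2, i=4, swap(4,6) ⇒ -3 -2 -4 -5 0 5 3 2
(after j=6) data = -3 -2 -4 -5 0 5 3 2

-3 -2 -4 -5 0 5 3 2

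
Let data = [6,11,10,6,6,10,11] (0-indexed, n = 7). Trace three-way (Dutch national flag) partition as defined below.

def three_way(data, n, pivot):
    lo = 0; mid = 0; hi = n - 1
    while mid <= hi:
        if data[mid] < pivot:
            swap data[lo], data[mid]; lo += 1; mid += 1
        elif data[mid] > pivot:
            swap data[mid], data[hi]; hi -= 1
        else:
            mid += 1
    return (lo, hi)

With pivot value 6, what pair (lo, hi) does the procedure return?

(0, 2)

pivot = 6; lo=0, mid=0, hi=6
data[mid]=6=6: mid=1
data[mid]=11>6: swap data[1],data[6]; hi=5 → [6,11,10,6,6,10,11]
data[mid]=11>6: swap data[1],data[5]; hi=4 → [6,10,10,6,6,11,11]
data[mid]=10>6: swap data[1],data[4]; hi=3 → [6,6,10,6,10,11,11]
data[mid]=6=6: mid=2
data[mid]=10>6: swap data[2],data[3]; hi=2 → [6,6,6,10,10,11,11]
data[mid]=6=6: mid=3
end: lo=0, hi=2; data = [6,6,6,10,10,11,11]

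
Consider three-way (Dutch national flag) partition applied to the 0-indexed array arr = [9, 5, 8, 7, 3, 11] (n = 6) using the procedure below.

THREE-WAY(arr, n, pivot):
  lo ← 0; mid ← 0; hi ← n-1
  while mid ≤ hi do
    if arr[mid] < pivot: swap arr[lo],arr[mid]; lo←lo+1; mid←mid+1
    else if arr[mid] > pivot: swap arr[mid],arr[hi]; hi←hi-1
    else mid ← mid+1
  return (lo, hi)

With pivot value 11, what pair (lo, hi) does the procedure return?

(5, 5)

lo=0 mid=0 hi=5
9<11: swap(0,0), lo=1 mid=1 ⇒ [9, 5, 8, 7, 3, 11]
5<11: swap(1,1), lo=2 mid=2 ⇒ [9, 5, 8, 7, 3, 11]
8<11: swap(2,2), lo=3 mid=3 ⇒ [9, 5, 8, 7, 3, 11]
7<11: swap(3,3), lo=4 mid=4 ⇒ [9, 5, 8, 7, 3, 11]
3<11: swap(4,4), lo=5 mid=5 ⇒ [9, 5, 8, 7, 3, 11]
11=11: mid=6
done. lo=5 hi=5; arr=[9, 5, 8, 7, 3, 11]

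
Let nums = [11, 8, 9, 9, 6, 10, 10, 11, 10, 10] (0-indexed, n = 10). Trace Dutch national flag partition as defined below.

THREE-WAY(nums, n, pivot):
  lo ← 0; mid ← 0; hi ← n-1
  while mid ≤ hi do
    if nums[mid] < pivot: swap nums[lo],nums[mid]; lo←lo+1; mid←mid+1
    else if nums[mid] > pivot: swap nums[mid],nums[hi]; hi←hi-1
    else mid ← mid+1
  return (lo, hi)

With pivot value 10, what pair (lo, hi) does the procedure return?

lo=0 mid=0 hi=9
11>10: swap(0,9), hi=8 ⇒ [10, 8, 9, 9, 6, 10, 10, 11, 10, 11]
10=10: mid=1
8<10: swap(0,1), lo=1 mid=2 ⇒ [8, 10, 9, 9, 6, 10, 10, 11, 10, 11]
9<10: swap(1,2), lo=2 mid=3 ⇒ [8, 9, 10, 9, 6, 10, 10, 11, 10, 11]
9<10: swap(2,3), lo=3 mid=4 ⇒ [8, 9, 9, 10, 6, 10, 10, 11, 10, 11]
6<10: swap(3,4), lo=4 mid=5 ⇒ [8, 9, 9, 6, 10, 10, 10, 11, 10, 11]
10=10: mid=6
10=10: mid=7
11>10: swap(7,8), hi=7 ⇒ [8, 9, 9, 6, 10, 10, 10, 10, 11, 11]
10=10: mid=8
done. lo=4 hi=7; nums=[8, 9, 9, 6, 10, 10, 10, 10, 11, 11]

(4, 7)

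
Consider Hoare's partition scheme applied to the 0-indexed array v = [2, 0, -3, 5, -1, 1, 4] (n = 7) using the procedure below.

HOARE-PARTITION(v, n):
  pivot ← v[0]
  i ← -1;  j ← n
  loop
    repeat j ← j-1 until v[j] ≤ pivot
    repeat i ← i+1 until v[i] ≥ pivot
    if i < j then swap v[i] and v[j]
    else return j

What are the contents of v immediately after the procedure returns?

pivot = v[0] = 2; i = -1, j = 7
j→5 (v[5]=1≤2), i→0 (v[0]=2≥2); i<j, swap → [1, 0, -3, 5, -1, 2, 4]
j→4 (v[4]=-1≤2), i→3 (v[3]=5≥2); i<j, swap → [1, 0, -3, -1, 5, 2, 4]
j→3, i→4; i≥j, return j=3. v = [1, 0, -3, -1, 5, 2, 4]

[1, 0, -3, -1, 5, 2, 4]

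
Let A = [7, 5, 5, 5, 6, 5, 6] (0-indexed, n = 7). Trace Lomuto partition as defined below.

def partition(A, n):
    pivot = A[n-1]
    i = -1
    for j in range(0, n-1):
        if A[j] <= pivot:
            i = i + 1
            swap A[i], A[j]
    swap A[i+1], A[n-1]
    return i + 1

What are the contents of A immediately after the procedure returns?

pivot = A[6] = 6; i = -1
j=0: A[0]=7 > 6 → no swap
j=1: A[1]=5 ≤ 6 → i=0, swap A[0],A[1] → [5, 7, 5, 5, 6, 5, 6]
j=2: A[2]=5 ≤ 6 → i=1, swap A[1],A[2] → [5, 5, 7, 5, 6, 5, 6]
j=3: A[3]=5 ≤ 6 → i=2, swap A[2],A[3] → [5, 5, 5, 7, 6, 5, 6]
j=4: A[4]=6 ≤ 6 → i=3, swap A[3],A[4] → [5, 5, 5, 6, 7, 5, 6]
j=5: A[5]=5 ≤ 6 → i=4, swap A[4],A[5] → [5, 5, 5, 6, 5, 7, 6]
final swap A[5],A[6] → [5, 5, 5, 6, 5, 6, 7]; return 5

[5, 5, 5, 6, 5, 6, 7]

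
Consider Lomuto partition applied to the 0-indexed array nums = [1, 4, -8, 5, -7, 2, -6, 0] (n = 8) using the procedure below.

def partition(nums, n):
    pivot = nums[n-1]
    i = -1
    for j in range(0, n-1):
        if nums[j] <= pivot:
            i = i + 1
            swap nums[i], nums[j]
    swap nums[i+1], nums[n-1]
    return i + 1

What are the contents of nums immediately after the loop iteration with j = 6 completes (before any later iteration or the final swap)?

pivot=0, i=-1
j=0: 1>0, skip
j=1: 4>0, skip
j=2: -8≤0, i=0, swap(0,2) ⇒ [-8, 4, 1, 5, -7, 2, -6, 0]
j=3: 5>0, skip
j=4: -7≤0, i=1, swap(1,4) ⇒ [-8, -7, 1, 5, 4, 2, -6, 0]
j=5: 2>0, skip
j=6: -6≤0, i=2, swap(2,6) ⇒ [-8, -7, -6, 5, 4, 2, 1, 0]
(after j=6) nums = [-8, -7, -6, 5, 4, 2, 1, 0]

[-8, -7, -6, 5, 4, 2, 1, 0]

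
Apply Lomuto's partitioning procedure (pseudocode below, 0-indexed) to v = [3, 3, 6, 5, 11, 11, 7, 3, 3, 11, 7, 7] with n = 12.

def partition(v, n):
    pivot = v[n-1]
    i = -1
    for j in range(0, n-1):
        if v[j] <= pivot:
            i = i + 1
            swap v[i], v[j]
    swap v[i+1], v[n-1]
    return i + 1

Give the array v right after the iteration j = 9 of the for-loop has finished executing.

[3, 3, 6, 5, 7, 3, 3, 11, 11, 11, 7, 7]

pivot = v[11] = 7; i = -1
j=0: v[0]=3 ≤ 7 → i=0, swap v[0],v[0] (no change) → [3, 3, 6, 5, 11, 11, 7, 3, 3, 11, 7, 7]
j=1: v[1]=3 ≤ 7 → i=1, swap v[1],v[1] (no change) → [3, 3, 6, 5, 11, 11, 7, 3, 3, 11, 7, 7]
j=2: v[2]=6 ≤ 7 → i=2, swap v[2],v[2] (no change) → [3, 3, 6, 5, 11, 11, 7, 3, 3, 11, 7, 7]
j=3: v[3]=5 ≤ 7 → i=3, swap v[3],v[3] (no change) → [3, 3, 6, 5, 11, 11, 7, 3, 3, 11, 7, 7]
j=4: v[4]=11 > 7 → no swap
j=5: v[5]=11 > 7 → no swap
j=6: v[6]=7 ≤ 7 → i=4, swap v[4],v[6] → [3, 3, 6, 5, 7, 11, 11, 3, 3, 11, 7, 7]
j=7: v[7]=3 ≤ 7 → i=5, swap v[5],v[7] → [3, 3, 6, 5, 7, 3, 11, 11, 3, 11, 7, 7]
j=8: v[8]=3 ≤ 7 → i=6, swap v[6],v[8] → [3, 3, 6, 5, 7, 3, 3, 11, 11, 11, 7, 7]
j=9: v[9]=11 > 7 → no swap
(after j=9) v = [3, 3, 6, 5, 7, 3, 3, 11, 11, 11, 7, 7]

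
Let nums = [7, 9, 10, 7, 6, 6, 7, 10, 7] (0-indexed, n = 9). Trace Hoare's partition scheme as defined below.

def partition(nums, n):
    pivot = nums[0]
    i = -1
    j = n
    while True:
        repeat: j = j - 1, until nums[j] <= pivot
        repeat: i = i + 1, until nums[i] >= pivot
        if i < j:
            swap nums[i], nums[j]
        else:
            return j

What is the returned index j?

3

pivot = nums[0] = 7; i = -1, j = 9
j→8 (nums[8]=7≤7), i→0 (nums[0]=7≥7); i<j, swap → [7, 9, 10, 7, 6, 6, 7, 10, 7]
j→6 (nums[6]=7≤7), i→1 (nums[1]=9≥7); i<j, swap → [7, 7, 10, 7, 6, 6, 9, 10, 7]
j→5 (nums[5]=6≤7), i→2 (nums[2]=10≥7); i<j, swap → [7, 7, 6, 7, 6, 10, 9, 10, 7]
j→4 (nums[4]=6≤7), i→3 (nums[3]=7≥7); i<j, swap → [7, 7, 6, 6, 7, 10, 9, 10, 7]
j→3, i→4; i≥j, return j=3. nums = [7, 7, 6, 6, 7, 10, 9, 10, 7]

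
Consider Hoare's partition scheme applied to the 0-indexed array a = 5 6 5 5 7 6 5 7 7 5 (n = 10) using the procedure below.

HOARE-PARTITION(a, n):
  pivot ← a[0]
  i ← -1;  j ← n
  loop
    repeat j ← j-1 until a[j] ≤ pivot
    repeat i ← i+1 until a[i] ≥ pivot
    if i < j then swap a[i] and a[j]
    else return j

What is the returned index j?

2

pivot=5
j stops at 9 (5), i stops at 0 (5); swap ⇒ 5 6 5 5 7 6 5 7 7 5
j stops at 6 (5), i stops at 1 (6); swap ⇒ 5 5 5 5 7 6 6 7 7 5
j stops at 3 (5), i stops at 2 (5); swap ⇒ 5 5 5 5 7 6 6 7 7 5
j stops at 2, i stops at 3; i≥j ⇒ return 2. a=5 5 5 5 7 6 6 7 7 5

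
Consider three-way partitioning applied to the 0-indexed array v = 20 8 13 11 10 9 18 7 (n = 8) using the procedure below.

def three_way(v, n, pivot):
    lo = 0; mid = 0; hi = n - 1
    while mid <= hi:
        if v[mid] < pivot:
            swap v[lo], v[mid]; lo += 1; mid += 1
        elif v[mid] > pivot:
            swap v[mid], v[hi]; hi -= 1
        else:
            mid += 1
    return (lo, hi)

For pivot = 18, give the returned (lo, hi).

(6, 6)

pivot = 18; lo=0, mid=0, hi=7
v[mid]=20>18: swap v[0],v[7]; hi=6 → 7 8 13 11 10 9 18 20
v[mid]=7<18: swap v[0],v[0]; lo=1,mid=1 → 7 8 13 11 10 9 18 20
v[mid]=8<18: swap v[1],v[1]; lo=2,mid=2 → 7 8 13 11 10 9 18 20
v[mid]=13<18: swap v[2],v[2]; lo=3,mid=3 → 7 8 13 11 10 9 18 20
v[mid]=11<18: swap v[3],v[3]; lo=4,mid=4 → 7 8 13 11 10 9 18 20
v[mid]=10<18: swap v[4],v[4]; lo=5,mid=5 → 7 8 13 11 10 9 18 20
v[mid]=9<18: swap v[5],v[5]; lo=6,mid=6 → 7 8 13 11 10 9 18 20
v[mid]=18=18: mid=7
end: lo=6, hi=6; v = 7 8 13 11 10 9 18 20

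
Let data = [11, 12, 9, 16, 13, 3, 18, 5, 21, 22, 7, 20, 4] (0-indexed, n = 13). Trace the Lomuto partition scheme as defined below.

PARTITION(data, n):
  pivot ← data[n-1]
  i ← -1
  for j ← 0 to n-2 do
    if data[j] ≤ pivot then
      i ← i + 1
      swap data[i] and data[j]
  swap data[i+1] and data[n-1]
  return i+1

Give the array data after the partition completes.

pivot = data[12] = 4; i = -1
j=0: data[0]=11 > 4 → no swap
j=1: data[1]=12 > 4 → no swap
j=2: data[2]=9 > 4 → no swap
j=3: data[3]=16 > 4 → no swap
j=4: data[4]=13 > 4 → no swap
j=5: data[5]=3 ≤ 4 → i=0, swap data[0],data[5] → [3, 12, 9, 16, 13, 11, 18, 5, 21, 22, 7, 20, 4]
j=6: data[6]=18 > 4 → no swap
j=7: data[7]=5 > 4 → no swap
j=8: data[8]=21 > 4 → no swap
j=9: data[9]=22 > 4 → no swap
j=10: data[10]=7 > 4 → no swap
j=11: data[11]=20 > 4 → no swap
final swap data[1],data[12] → [3, 4, 9, 16, 13, 11, 18, 5, 21, 22, 7, 20, 12]; return 1

[3, 4, 9, 16, 13, 11, 18, 5, 21, 22, 7, 20, 12]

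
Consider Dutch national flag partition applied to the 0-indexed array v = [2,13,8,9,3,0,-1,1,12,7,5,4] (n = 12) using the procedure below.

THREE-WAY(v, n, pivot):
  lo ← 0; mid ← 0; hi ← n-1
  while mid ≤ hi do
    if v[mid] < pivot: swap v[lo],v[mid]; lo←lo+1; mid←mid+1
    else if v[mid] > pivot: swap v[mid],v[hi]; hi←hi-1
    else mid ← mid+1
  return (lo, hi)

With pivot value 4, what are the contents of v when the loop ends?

[2,1,-1,3,0,4,9,12,7,5,8,13]

pivot = 4; lo=0, mid=0, hi=11
v[mid]=2<4: swap v[0],v[0]; lo=1,mid=1 → [2,13,8,9,3,0,-1,1,12,7,5,4]
v[mid]=13>4: swap v[1],v[11]; hi=10 → [2,4,8,9,3,0,-1,1,12,7,5,13]
v[mid]=4=4: mid=2
v[mid]=8>4: swap v[2],v[10]; hi=9 → [2,4,5,9,3,0,-1,1,12,7,8,13]
v[mid]=5>4: swap v[2],v[9]; hi=8 → [2,4,7,9,3,0,-1,1,12,5,8,13]
v[mid]=7>4: swap v[2],v[8]; hi=7 → [2,4,12,9,3,0,-1,1,7,5,8,13]
v[mid]=12>4: swap v[2],v[7]; hi=6 → [2,4,1,9,3,0,-1,12,7,5,8,13]
v[mid]=1<4: swap v[1],v[2]; lo=2,mid=3 → [2,1,4,9,3,0,-1,12,7,5,8,13]
v[mid]=9>4: swap v[3],v[6]; hi=5 → [2,1,4,-1,3,0,9,12,7,5,8,13]
v[mid]=-1<4: swap v[2],v[3]; lo=3,mid=4 → [2,1,-1,4,3,0,9,12,7,5,8,13]
v[mid]=3<4: swap v[3],v[4]; lo=4,mid=5 → [2,1,-1,3,4,0,9,12,7,5,8,13]
v[mid]=0<4: swap v[4],v[5]; lo=5,mid=6 → [2,1,-1,3,0,4,9,12,7,5,8,13]
end: lo=5, hi=5; v = [2,1,-1,3,0,4,9,12,7,5,8,13]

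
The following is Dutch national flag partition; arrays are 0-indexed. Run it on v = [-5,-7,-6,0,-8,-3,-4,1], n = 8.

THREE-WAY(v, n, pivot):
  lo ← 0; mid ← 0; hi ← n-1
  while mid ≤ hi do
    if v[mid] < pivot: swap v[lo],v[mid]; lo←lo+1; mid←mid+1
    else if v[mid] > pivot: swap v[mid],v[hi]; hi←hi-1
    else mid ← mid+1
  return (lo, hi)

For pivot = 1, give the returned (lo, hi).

pivot = 1; lo=0, mid=0, hi=7
v[mid]=-5<1: swap v[0],v[0]; lo=1,mid=1 → [-5,-7,-6,0,-8,-3,-4,1]
v[mid]=-7<1: swap v[1],v[1]; lo=2,mid=2 → [-5,-7,-6,0,-8,-3,-4,1]
v[mid]=-6<1: swap v[2],v[2]; lo=3,mid=3 → [-5,-7,-6,0,-8,-3,-4,1]
v[mid]=0<1: swap v[3],v[3]; lo=4,mid=4 → [-5,-7,-6,0,-8,-3,-4,1]
v[mid]=-8<1: swap v[4],v[4]; lo=5,mid=5 → [-5,-7,-6,0,-8,-3,-4,1]
v[mid]=-3<1: swap v[5],v[5]; lo=6,mid=6 → [-5,-7,-6,0,-8,-3,-4,1]
v[mid]=-4<1: swap v[6],v[6]; lo=7,mid=7 → [-5,-7,-6,0,-8,-3,-4,1]
v[mid]=1=1: mid=8
end: lo=7, hi=7; v = [-5,-7,-6,0,-8,-3,-4,1]

(7, 7)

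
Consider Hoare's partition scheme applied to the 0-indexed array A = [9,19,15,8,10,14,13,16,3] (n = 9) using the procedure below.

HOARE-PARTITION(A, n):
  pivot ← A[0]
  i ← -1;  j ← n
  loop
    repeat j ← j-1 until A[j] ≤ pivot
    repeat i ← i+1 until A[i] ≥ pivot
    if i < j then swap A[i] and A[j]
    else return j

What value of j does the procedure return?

pivot=9
j stops at 8 (3), i stops at 0 (9); swap ⇒ [3,19,15,8,10,14,13,16,9]
j stops at 3 (8), i stops at 1 (19); swap ⇒ [3,8,15,19,10,14,13,16,9]
j stops at 1, i stops at 2; i≥j ⇒ return 1. A=[3,8,15,19,10,14,13,16,9]

1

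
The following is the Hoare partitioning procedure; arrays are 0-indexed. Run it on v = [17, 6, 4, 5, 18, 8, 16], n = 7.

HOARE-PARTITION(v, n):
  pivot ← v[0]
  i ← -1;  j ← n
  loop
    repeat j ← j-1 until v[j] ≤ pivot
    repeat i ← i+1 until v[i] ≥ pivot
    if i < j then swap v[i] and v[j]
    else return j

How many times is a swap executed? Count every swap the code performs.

pivot = v[0] = 17; i = -1, j = 7
j→6 (v[6]=16≤17), i→0 (v[0]=17≥17); i<j, swap → [16, 6, 4, 5, 18, 8, 17]
j→5 (v[5]=8≤17), i→4 (v[4]=18≥17); i<j, swap → [16, 6, 4, 5, 8, 18, 17]
j→4, i→5; i≥j, return j=4. v = [16, 6, 4, 5, 8, 18, 17]

2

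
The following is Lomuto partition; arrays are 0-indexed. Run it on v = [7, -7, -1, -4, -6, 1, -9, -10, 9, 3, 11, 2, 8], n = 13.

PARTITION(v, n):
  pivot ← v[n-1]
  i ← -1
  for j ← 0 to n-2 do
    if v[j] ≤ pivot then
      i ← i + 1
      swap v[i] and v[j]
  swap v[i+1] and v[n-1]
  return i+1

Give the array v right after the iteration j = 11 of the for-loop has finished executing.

pivot = v[12] = 8; i = -1
j=0: v[0]=7 ≤ 8 → i=0, swap v[0],v[0] (no change) → [7, -7, -1, -4, -6, 1, -9, -10, 9, 3, 11, 2, 8]
j=1: v[1]=-7 ≤ 8 → i=1, swap v[1],v[1] (no change) → [7, -7, -1, -4, -6, 1, -9, -10, 9, 3, 11, 2, 8]
j=2: v[2]=-1 ≤ 8 → i=2, swap v[2],v[2] (no change) → [7, -7, -1, -4, -6, 1, -9, -10, 9, 3, 11, 2, 8]
j=3: v[3]=-4 ≤ 8 → i=3, swap v[3],v[3] (no change) → [7, -7, -1, -4, -6, 1, -9, -10, 9, 3, 11, 2, 8]
j=4: v[4]=-6 ≤ 8 → i=4, swap v[4],v[4] (no change) → [7, -7, -1, -4, -6, 1, -9, -10, 9, 3, 11, 2, 8]
j=5: v[5]=1 ≤ 8 → i=5, swap v[5],v[5] (no change) → [7, -7, -1, -4, -6, 1, -9, -10, 9, 3, 11, 2, 8]
j=6: v[6]=-9 ≤ 8 → i=6, swap v[6],v[6] (no change) → [7, -7, -1, -4, -6, 1, -9, -10, 9, 3, 11, 2, 8]
j=7: v[7]=-10 ≤ 8 → i=7, swap v[7],v[7] (no change) → [7, -7, -1, -4, -6, 1, -9, -10, 9, 3, 11, 2, 8]
j=8: v[8]=9 > 8 → no swap
j=9: v[9]=3 ≤ 8 → i=8, swap v[8],v[9] → [7, -7, -1, -4, -6, 1, -9, -10, 3, 9, 11, 2, 8]
j=10: v[10]=11 > 8 → no swap
j=11: v[11]=2 ≤ 8 → i=9, swap v[9],v[11] → [7, -7, -1, -4, -6, 1, -9, -10, 3, 2, 11, 9, 8]
(after j=11) v = [7, -7, -1, -4, -6, 1, -9, -10, 3, 2, 11, 9, 8]

[7, -7, -1, -4, -6, 1, -9, -10, 3, 2, 11, 9, 8]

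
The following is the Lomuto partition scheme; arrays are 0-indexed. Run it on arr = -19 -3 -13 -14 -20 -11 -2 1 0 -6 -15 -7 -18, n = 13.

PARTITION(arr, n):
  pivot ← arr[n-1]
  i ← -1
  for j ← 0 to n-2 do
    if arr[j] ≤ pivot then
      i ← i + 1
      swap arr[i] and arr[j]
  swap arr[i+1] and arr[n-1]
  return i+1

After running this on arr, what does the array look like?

pivot = arr[12] = -18; i = -1
j=0: arr[0]=-19 ≤ -18 → i=0, swap arr[0],arr[0] (no change) → -19 -3 -13 -14 -20 -11 -2 1 0 -6 -15 -7 -18
j=1: arr[1]=-3 > -18 → no swap
j=2: arr[2]=-13 > -18 → no swap
j=3: arr[3]=-14 > -18 → no swap
j=4: arr[4]=-20 ≤ -18 → i=1, swap arr[1],arr[4] → -19 -20 -13 -14 -3 -11 -2 1 0 -6 -15 -7 -18
j=5: arr[5]=-11 > -18 → no swap
j=6: arr[6]=-2 > -18 → no swap
j=7: arr[7]=1 > -18 → no swap
j=8: arr[8]=0 > -18 → no swap
j=9: arr[9]=-6 > -18 → no swap
j=10: arr[10]=-15 > -18 → no swap
j=11: arr[11]=-7 > -18 → no swap
final swap arr[2],arr[12] → -19 -20 -18 -14 -3 -11 -2 1 0 -6 -15 -7 -13; return 2

-19 -20 -18 -14 -3 -11 -2 1 0 -6 -15 -7 -13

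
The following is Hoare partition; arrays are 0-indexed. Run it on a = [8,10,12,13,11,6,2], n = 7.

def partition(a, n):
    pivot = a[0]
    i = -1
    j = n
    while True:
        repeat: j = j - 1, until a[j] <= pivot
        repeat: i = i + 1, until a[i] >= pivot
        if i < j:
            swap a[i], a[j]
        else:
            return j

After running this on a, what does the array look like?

pivot=8
j stops at 6 (2), i stops at 0 (8); swap ⇒ [2,10,12,13,11,6,8]
j stops at 5 (6), i stops at 1 (10); swap ⇒ [2,6,12,13,11,10,8]
j stops at 1, i stops at 2; i≥j ⇒ return 1. a=[2,6,12,13,11,10,8]

[2,6,12,13,11,10,8]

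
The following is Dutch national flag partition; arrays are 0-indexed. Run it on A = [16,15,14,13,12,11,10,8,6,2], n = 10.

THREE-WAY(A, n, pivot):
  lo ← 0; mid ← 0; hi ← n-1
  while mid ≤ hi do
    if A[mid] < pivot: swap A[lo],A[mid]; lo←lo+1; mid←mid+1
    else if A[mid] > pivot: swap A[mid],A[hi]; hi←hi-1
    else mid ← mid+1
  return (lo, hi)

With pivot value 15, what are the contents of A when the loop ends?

[2,14,13,12,11,10,8,6,15,16]

pivot = 15; lo=0, mid=0, hi=9
A[mid]=16>15: swap A[0],A[9]; hi=8 → [2,15,14,13,12,11,10,8,6,16]
A[mid]=2<15: swap A[0],A[0]; lo=1,mid=1 → [2,15,14,13,12,11,10,8,6,16]
A[mid]=15=15: mid=2
A[mid]=14<15: swap A[1],A[2]; lo=2,mid=3 → [2,14,15,13,12,11,10,8,6,16]
A[mid]=13<15: swap A[2],A[3]; lo=3,mid=4 → [2,14,13,15,12,11,10,8,6,16]
A[mid]=12<15: swap A[3],A[4]; lo=4,mid=5 → [2,14,13,12,15,11,10,8,6,16]
A[mid]=11<15: swap A[4],A[5]; lo=5,mid=6 → [2,14,13,12,11,15,10,8,6,16]
A[mid]=10<15: swap A[5],A[6]; lo=6,mid=7 → [2,14,13,12,11,10,15,8,6,16]
A[mid]=8<15: swap A[6],A[7]; lo=7,mid=8 → [2,14,13,12,11,10,8,15,6,16]
A[mid]=6<15: swap A[7],A[8]; lo=8,mid=9 → [2,14,13,12,11,10,8,6,15,16]
end: lo=8, hi=8; A = [2,14,13,12,11,10,8,6,15,16]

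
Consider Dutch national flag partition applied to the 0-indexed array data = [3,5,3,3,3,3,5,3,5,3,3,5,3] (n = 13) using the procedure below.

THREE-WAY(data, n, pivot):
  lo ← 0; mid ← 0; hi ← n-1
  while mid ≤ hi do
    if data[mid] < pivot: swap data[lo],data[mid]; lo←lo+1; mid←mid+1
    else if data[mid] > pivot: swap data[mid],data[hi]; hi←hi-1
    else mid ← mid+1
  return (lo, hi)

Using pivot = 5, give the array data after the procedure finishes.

[3,3,3,3,3,3,3,3,3,5,5,5,5]

pivot = 5; lo=0, mid=0, hi=12
data[mid]=3<5: swap data[0],data[0]; lo=1,mid=1 → [3,5,3,3,3,3,5,3,5,3,3,5,3]
data[mid]=5=5: mid=2
data[mid]=3<5: swap data[1],data[2]; lo=2,mid=3 → [3,3,5,3,3,3,5,3,5,3,3,5,3]
data[mid]=3<5: swap data[2],data[3]; lo=3,mid=4 → [3,3,3,5,3,3,5,3,5,3,3,5,3]
data[mid]=3<5: swap data[3],data[4]; lo=4,mid=5 → [3,3,3,3,5,3,5,3,5,3,3,5,3]
data[mid]=3<5: swap data[4],data[5]; lo=5,mid=6 → [3,3,3,3,3,5,5,3,5,3,3,5,3]
data[mid]=5=5: mid=7
data[mid]=3<5: swap data[5],data[7]; lo=6,mid=8 → [3,3,3,3,3,3,5,5,5,3,3,5,3]
data[mid]=5=5: mid=9
data[mid]=3<5: swap data[6],data[9]; lo=7,mid=10 → [3,3,3,3,3,3,3,5,5,5,3,5,3]
data[mid]=3<5: swap data[7],data[10]; lo=8,mid=11 → [3,3,3,3,3,3,3,3,5,5,5,5,3]
data[mid]=5=5: mid=12
data[mid]=3<5: swap data[8],data[12]; lo=9,mid=13 → [3,3,3,3,3,3,3,3,3,5,5,5,5]
end: lo=9, hi=12; data = [3,3,3,3,3,3,3,3,3,5,5,5,5]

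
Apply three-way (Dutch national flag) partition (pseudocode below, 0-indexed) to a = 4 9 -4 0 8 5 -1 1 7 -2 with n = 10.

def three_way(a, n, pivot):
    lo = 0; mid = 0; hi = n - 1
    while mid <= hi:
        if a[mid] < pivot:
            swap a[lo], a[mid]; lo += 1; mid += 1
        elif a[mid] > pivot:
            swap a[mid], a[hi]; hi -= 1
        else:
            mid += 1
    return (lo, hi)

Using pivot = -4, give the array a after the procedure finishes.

lo=0 mid=0 hi=9
4>-4: swap(0,9), hi=8 ⇒ -2 9 -4 0 8 5 -1 1 7 4
-2>-4: swap(0,8), hi=7 ⇒ 7 9 -4 0 8 5 -1 1 -2 4
7>-4: swap(0,7), hi=6 ⇒ 1 9 -4 0 8 5 -1 7 -2 4
1>-4: swap(0,6), hi=5 ⇒ -1 9 -4 0 8 5 1 7 -2 4
-1>-4: swap(0,5), hi=4 ⇒ 5 9 -4 0 8 -1 1 7 -2 4
5>-4: swap(0,4), hi=3 ⇒ 8 9 -4 0 5 -1 1 7 -2 4
8>-4: swap(0,3), hi=2 ⇒ 0 9 -4 8 5 -1 1 7 -2 4
0>-4: swap(0,2), hi=1 ⇒ -4 9 0 8 5 -1 1 7 -2 4
-4=-4: mid=1
9>-4: swap(1,1), hi=0 ⇒ -4 9 0 8 5 -1 1 7 -2 4
done. lo=0 hi=0; a=-4 9 0 8 5 -1 1 7 -2 4

-4 9 0 8 5 -1 1 7 -2 4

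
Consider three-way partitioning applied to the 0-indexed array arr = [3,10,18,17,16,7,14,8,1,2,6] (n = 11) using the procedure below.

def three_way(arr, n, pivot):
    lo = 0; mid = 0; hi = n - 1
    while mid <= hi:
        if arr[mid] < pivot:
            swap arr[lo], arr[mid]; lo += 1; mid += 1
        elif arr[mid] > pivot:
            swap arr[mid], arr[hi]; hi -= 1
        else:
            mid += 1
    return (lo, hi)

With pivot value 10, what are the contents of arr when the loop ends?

lo=0 mid=0 hi=10
3<10: swap(0,0), lo=1 mid=1 ⇒ [3,10,18,17,16,7,14,8,1,2,6]
10=10: mid=2
18>10: swap(2,10), hi=9 ⇒ [3,10,6,17,16,7,14,8,1,2,18]
6<10: swap(1,2), lo=2 mid=3 ⇒ [3,6,10,17,16,7,14,8,1,2,18]
17>10: swap(3,9), hi=8 ⇒ [3,6,10,2,16,7,14,8,1,17,18]
2<10: swap(2,3), lo=3 mid=4 ⇒ [3,6,2,10,16,7,14,8,1,17,18]
16>10: swap(4,8), hi=7 ⇒ [3,6,2,10,1,7,14,8,16,17,18]
1<10: swap(3,4), lo=4 mid=5 ⇒ [3,6,2,1,10,7,14,8,16,17,18]
7<10: swap(4,5), lo=5 mid=6 ⇒ [3,6,2,1,7,10,14,8,16,17,18]
14>10: swap(6,7), hi=6 ⇒ [3,6,2,1,7,10,8,14,16,17,18]
8<10: swap(5,6), lo=6 mid=7 ⇒ [3,6,2,1,7,8,10,14,16,17,18]
done. lo=6 hi=6; arr=[3,6,2,1,7,8,10,14,16,17,18]

[3,6,2,1,7,8,10,14,16,17,18]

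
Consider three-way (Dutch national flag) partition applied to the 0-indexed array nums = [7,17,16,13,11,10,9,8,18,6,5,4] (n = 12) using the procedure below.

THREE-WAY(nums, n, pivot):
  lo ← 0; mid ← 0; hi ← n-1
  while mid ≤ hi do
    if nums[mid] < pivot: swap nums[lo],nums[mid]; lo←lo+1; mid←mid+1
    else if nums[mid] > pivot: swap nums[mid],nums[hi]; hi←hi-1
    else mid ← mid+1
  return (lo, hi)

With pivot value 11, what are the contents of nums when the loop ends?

lo=0 mid=0 hi=11
7<11: swap(0,0), lo=1 mid=1 ⇒ [7,17,16,13,11,10,9,8,18,6,5,4]
17>11: swap(1,11), hi=10 ⇒ [7,4,16,13,11,10,9,8,18,6,5,17]
4<11: swap(1,1), lo=2 mid=2 ⇒ [7,4,16,13,11,10,9,8,18,6,5,17]
16>11: swap(2,10), hi=9 ⇒ [7,4,5,13,11,10,9,8,18,6,16,17]
5<11: swap(2,2), lo=3 mid=3 ⇒ [7,4,5,13,11,10,9,8,18,6,16,17]
13>11: swap(3,9), hi=8 ⇒ [7,4,5,6,11,10,9,8,18,13,16,17]
6<11: swap(3,3), lo=4 mid=4 ⇒ [7,4,5,6,11,10,9,8,18,13,16,17]
11=11: mid=5
10<11: swap(4,5), lo=5 mid=6 ⇒ [7,4,5,6,10,11,9,8,18,13,16,17]
9<11: swap(5,6), lo=6 mid=7 ⇒ [7,4,5,6,10,9,11,8,18,13,16,17]
8<11: swap(6,7), lo=7 mid=8 ⇒ [7,4,5,6,10,9,8,11,18,13,16,17]
18>11: swap(8,8), hi=7 ⇒ [7,4,5,6,10,9,8,11,18,13,16,17]
done. lo=7 hi=7; nums=[7,4,5,6,10,9,8,11,18,13,16,17]

[7,4,5,6,10,9,8,11,18,13,16,17]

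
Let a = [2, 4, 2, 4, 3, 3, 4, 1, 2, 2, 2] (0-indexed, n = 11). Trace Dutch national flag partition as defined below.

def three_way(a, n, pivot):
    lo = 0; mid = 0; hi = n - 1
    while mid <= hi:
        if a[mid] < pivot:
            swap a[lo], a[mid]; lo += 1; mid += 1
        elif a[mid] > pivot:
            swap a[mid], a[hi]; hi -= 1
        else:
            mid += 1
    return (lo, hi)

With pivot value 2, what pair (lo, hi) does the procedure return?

pivot = 2; lo=0, mid=0, hi=10
a[mid]=2=2: mid=1
a[mid]=4>2: swap a[1],a[10]; hi=9 → [2, 2, 2, 4, 3, 3, 4, 1, 2, 2, 4]
a[mid]=2=2: mid=2
a[mid]=2=2: mid=3
a[mid]=4>2: swap a[3],a[9]; hi=8 → [2, 2, 2, 2, 3, 3, 4, 1, 2, 4, 4]
a[mid]=2=2: mid=4
a[mid]=3>2: swap a[4],a[8]; hi=7 → [2, 2, 2, 2, 2, 3, 4, 1, 3, 4, 4]
a[mid]=2=2: mid=5
a[mid]=3>2: swap a[5],a[7]; hi=6 → [2, 2, 2, 2, 2, 1, 4, 3, 3, 4, 4]
a[mid]=1<2: swap a[0],a[5]; lo=1,mid=6 → [1, 2, 2, 2, 2, 2, 4, 3, 3, 4, 4]
a[mid]=4>2: swap a[6],a[6]; hi=5 → [1, 2, 2, 2, 2, 2, 4, 3, 3, 4, 4]
end: lo=1, hi=5; a = [1, 2, 2, 2, 2, 2, 4, 3, 3, 4, 4]

(1, 5)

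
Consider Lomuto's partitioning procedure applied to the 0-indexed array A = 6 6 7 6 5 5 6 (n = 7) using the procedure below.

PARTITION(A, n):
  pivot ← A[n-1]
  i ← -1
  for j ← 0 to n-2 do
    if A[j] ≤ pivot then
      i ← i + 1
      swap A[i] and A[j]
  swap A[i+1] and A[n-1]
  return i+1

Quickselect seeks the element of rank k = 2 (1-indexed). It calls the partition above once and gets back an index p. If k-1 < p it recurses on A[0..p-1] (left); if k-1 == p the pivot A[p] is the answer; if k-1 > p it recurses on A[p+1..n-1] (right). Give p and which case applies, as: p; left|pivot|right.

5; left

pivot=6, i=-1
j=0: 6≤6, i=0, swap(0,0) ⇒ 6 6 7 6 5 5 6
j=1: 6≤6, i=1, swap(1,1) ⇒ 6 6 7 6 5 5 6
j=2: 7>6, skip
j=3: 6≤6, i=2, swap(2,3) ⇒ 6 6 6 7 5 5 6
j=4: 5≤6, i=3, swap(3,4) ⇒ 6 6 6 5 7 5 6
j=5: 5≤6, i=4, swap(4,5) ⇒ 6 6 6 5 5 7 6
swap(5,6) ⇒ 6 6 6 5 5 6 7; return 5
p = 5; k-1 = 1 < 5 ⇒ left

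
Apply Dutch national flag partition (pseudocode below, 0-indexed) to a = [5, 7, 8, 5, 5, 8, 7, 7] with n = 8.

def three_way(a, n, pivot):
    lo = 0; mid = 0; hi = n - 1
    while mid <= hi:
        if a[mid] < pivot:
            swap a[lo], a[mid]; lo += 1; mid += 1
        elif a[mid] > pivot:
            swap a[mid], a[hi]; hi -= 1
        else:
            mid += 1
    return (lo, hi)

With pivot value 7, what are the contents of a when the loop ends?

lo=0 mid=0 hi=7
5<7: swap(0,0), lo=1 mid=1 ⇒ [5, 7, 8, 5, 5, 8, 7, 7]
7=7: mid=2
8>7: swap(2,7), hi=6 ⇒ [5, 7, 7, 5, 5, 8, 7, 8]
7=7: mid=3
5<7: swap(1,3), lo=2 mid=4 ⇒ [5, 5, 7, 7, 5, 8, 7, 8]
5<7: swap(2,4), lo=3 mid=5 ⇒ [5, 5, 5, 7, 7, 8, 7, 8]
8>7: swap(5,6), hi=5 ⇒ [5, 5, 5, 7, 7, 7, 8, 8]
7=7: mid=6
done. lo=3 hi=5; a=[5, 5, 5, 7, 7, 7, 8, 8]

[5, 5, 5, 7, 7, 7, 8, 8]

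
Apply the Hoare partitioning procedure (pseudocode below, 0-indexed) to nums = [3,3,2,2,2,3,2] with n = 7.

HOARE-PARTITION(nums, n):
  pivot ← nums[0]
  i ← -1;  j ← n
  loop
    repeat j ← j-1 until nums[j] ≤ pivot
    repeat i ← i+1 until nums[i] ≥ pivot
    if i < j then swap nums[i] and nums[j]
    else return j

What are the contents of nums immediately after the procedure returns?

[2,3,2,2,2,3,3]

pivot=3
j stops at 6 (2), i stops at 0 (3); swap ⇒ [2,3,2,2,2,3,3]
j stops at 5 (3), i stops at 1 (3); swap ⇒ [2,3,2,2,2,3,3]
j stops at 4, i stops at 5; i≥j ⇒ return 4. nums=[2,3,2,2,2,3,3]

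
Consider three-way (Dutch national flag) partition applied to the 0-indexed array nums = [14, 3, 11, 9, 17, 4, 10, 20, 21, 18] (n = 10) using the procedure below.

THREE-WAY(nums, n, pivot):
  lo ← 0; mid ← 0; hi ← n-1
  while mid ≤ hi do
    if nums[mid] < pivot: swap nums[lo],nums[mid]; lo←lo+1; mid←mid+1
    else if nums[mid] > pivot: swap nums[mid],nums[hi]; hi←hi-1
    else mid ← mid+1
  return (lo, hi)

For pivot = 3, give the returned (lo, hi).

(0, 0)

pivot = 3; lo=0, mid=0, hi=9
nums[mid]=14>3: swap nums[0],nums[9]; hi=8 → [18, 3, 11, 9, 17, 4, 10, 20, 21, 14]
nums[mid]=18>3: swap nums[0],nums[8]; hi=7 → [21, 3, 11, 9, 17, 4, 10, 20, 18, 14]
nums[mid]=21>3: swap nums[0],nums[7]; hi=6 → [20, 3, 11, 9, 17, 4, 10, 21, 18, 14]
nums[mid]=20>3: swap nums[0],nums[6]; hi=5 → [10, 3, 11, 9, 17, 4, 20, 21, 18, 14]
nums[mid]=10>3: swap nums[0],nums[5]; hi=4 → [4, 3, 11, 9, 17, 10, 20, 21, 18, 14]
nums[mid]=4>3: swap nums[0],nums[4]; hi=3 → [17, 3, 11, 9, 4, 10, 20, 21, 18, 14]
nums[mid]=17>3: swap nums[0],nums[3]; hi=2 → [9, 3, 11, 17, 4, 10, 20, 21, 18, 14]
nums[mid]=9>3: swap nums[0],nums[2]; hi=1 → [11, 3, 9, 17, 4, 10, 20, 21, 18, 14]
nums[mid]=11>3: swap nums[0],nums[1]; hi=0 → [3, 11, 9, 17, 4, 10, 20, 21, 18, 14]
nums[mid]=3=3: mid=1
end: lo=0, hi=0; nums = [3, 11, 9, 17, 4, 10, 20, 21, 18, 14]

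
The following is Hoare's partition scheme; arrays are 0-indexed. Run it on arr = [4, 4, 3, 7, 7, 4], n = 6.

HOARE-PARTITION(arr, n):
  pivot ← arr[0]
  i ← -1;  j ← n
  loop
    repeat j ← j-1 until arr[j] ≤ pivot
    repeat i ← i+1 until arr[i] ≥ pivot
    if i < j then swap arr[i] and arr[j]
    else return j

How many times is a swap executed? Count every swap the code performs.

pivot = arr[0] = 4; i = -1, j = 6
j→5 (arr[5]=4≤4), i→0 (arr[0]=4≥4); i<j, swap → [4, 4, 3, 7, 7, 4]
j→2 (arr[2]=3≤4), i→1 (arr[1]=4≥4); i<j, swap → [4, 3, 4, 7, 7, 4]
j→1, i→2; i≥j, return j=1. arr = [4, 3, 4, 7, 7, 4]

2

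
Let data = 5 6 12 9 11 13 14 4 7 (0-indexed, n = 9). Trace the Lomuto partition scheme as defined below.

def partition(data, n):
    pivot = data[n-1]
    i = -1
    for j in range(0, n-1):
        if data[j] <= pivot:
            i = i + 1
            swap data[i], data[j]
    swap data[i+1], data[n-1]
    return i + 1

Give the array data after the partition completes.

pivot=7, i=-1
j=0: 5≤7, i=0, swap(0,0) ⇒ 5 6 12 9 11 13 14 4 7
j=1: 6≤7, i=1, swap(1,1) ⇒ 5 6 12 9 11 13 14 4 7
j=2: 12>7, skip
j=3: 9>7, skip
j=4: 11>7, skip
j=5: 13>7, skip
j=6: 14>7, skip
j=7: 4≤7, i=2, swap(2,7) ⇒ 5 6 4 9 11 13 14 12 7
swap(3,8) ⇒ 5 6 4 7 11 13 14 12 9; return 3

5 6 4 7 11 13 14 12 9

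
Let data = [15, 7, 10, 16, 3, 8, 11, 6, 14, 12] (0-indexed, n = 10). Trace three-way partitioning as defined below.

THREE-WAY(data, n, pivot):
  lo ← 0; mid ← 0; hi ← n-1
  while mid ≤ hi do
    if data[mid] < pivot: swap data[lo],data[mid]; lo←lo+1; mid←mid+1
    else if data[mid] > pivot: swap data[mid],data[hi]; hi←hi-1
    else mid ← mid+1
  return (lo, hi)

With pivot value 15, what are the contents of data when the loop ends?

[7, 10, 12, 3, 8, 11, 6, 14, 15, 16]

lo=0 mid=0 hi=9
15=15: mid=1
7<15: swap(0,1), lo=1 mid=2 ⇒ [7, 15, 10, 16, 3, 8, 11, 6, 14, 12]
10<15: swap(1,2), lo=2 mid=3 ⇒ [7, 10, 15, 16, 3, 8, 11, 6, 14, 12]
16>15: swap(3,9), hi=8 ⇒ [7, 10, 15, 12, 3, 8, 11, 6, 14, 16]
12<15: swap(2,3), lo=3 mid=4 ⇒ [7, 10, 12, 15, 3, 8, 11, 6, 14, 16]
3<15: swap(3,4), lo=4 mid=5 ⇒ [7, 10, 12, 3, 15, 8, 11, 6, 14, 16]
8<15: swap(4,5), lo=5 mid=6 ⇒ [7, 10, 12, 3, 8, 15, 11, 6, 14, 16]
11<15: swap(5,6), lo=6 mid=7 ⇒ [7, 10, 12, 3, 8, 11, 15, 6, 14, 16]
6<15: swap(6,7), lo=7 mid=8 ⇒ [7, 10, 12, 3, 8, 11, 6, 15, 14, 16]
14<15: swap(7,8), lo=8 mid=9 ⇒ [7, 10, 12, 3, 8, 11, 6, 14, 15, 16]
done. lo=8 hi=8; data=[7, 10, 12, 3, 8, 11, 6, 14, 15, 16]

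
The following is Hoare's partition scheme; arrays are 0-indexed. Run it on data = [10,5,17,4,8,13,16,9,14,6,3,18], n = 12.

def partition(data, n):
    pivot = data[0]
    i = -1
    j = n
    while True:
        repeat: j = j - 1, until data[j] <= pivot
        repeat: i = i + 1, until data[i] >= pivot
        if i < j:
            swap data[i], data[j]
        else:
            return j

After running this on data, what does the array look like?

pivot = data[0] = 10; i = -1, j = 12
j→10 (data[10]=3≤10), i→0 (data[0]=10≥10); i<j, swap → [3,5,17,4,8,13,16,9,14,6,10,18]
j→9 (data[9]=6≤10), i→2 (data[2]=17≥10); i<j, swap → [3,5,6,4,8,13,16,9,14,17,10,18]
j→7 (data[7]=9≤10), i→5 (data[5]=13≥10); i<j, swap → [3,5,6,4,8,9,16,13,14,17,10,18]
j→5, i→6; i≥j, return j=5. data = [3,5,6,4,8,9,16,13,14,17,10,18]

[3,5,6,4,8,9,16,13,14,17,10,18]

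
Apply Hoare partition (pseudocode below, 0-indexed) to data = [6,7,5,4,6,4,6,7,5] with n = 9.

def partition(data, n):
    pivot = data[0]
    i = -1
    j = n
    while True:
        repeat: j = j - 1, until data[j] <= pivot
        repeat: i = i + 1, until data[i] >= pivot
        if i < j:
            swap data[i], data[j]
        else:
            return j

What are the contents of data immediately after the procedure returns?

pivot = data[0] = 6; i = -1, j = 9
j→8 (data[8]=5≤6), i→0 (data[0]=6≥6); i<j, swap → [5,7,5,4,6,4,6,7,6]
j→6 (data[6]=6≤6), i→1 (data[1]=7≥6); i<j, swap → [5,6,5,4,6,4,7,7,6]
j→5 (data[5]=4≤6), i→4 (data[4]=6≥6); i<j, swap → [5,6,5,4,4,6,7,7,6]
j→4, i→5; i≥j, return j=4. data = [5,6,5,4,4,6,7,7,6]

[5,6,5,4,4,6,7,7,6]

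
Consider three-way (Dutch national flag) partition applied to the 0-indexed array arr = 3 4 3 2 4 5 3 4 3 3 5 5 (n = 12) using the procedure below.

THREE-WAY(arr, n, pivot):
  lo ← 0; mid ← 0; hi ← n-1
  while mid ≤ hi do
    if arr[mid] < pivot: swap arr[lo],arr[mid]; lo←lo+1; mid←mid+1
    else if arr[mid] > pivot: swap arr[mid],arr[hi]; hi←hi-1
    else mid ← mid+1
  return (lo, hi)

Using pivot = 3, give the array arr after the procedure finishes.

2 3 3 3 3 3 4 5 4 5 5 4

lo=0 mid=0 hi=11
3=3: mid=1
4>3: swap(1,11), hi=10 ⇒ 3 5 3 2 4 5 3 4 3 3 5 4
5>3: swap(1,10), hi=9 ⇒ 3 5 3 2 4 5 3 4 3 3 5 4
5>3: swap(1,9), hi=8 ⇒ 3 3 3 2 4 5 3 4 3 5 5 4
3=3: mid=2
3=3: mid=3
2<3: swap(0,3), lo=1 mid=4 ⇒ 2 3 3 3 4 5 3 4 3 5 5 4
4>3: swap(4,8), hi=7 ⇒ 2 3 3 3 3 5 3 4 4 5 5 4
3=3: mid=5
5>3: swap(5,7), hi=6 ⇒ 2 3 3 3 3 4 3 5 4 5 5 4
4>3: swap(5,6), hi=5 ⇒ 2 3 3 3 3 3 4 5 4 5 5 4
3=3: mid=6
done. lo=1 hi=5; arr=2 3 3 3 3 3 4 5 4 5 5 4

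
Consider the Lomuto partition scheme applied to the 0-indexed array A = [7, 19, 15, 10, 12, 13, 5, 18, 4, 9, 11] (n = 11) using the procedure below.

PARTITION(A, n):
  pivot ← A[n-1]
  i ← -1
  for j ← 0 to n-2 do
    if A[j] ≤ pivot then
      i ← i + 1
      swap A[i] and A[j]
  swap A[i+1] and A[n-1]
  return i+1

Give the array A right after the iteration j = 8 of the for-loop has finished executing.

pivot = A[10] = 11; i = -1
j=0: A[0]=7 ≤ 11 → i=0, swap A[0],A[0] (no change) → [7, 19, 15, 10, 12, 13, 5, 18, 4, 9, 11]
j=1: A[1]=19 > 11 → no swap
j=2: A[2]=15 > 11 → no swap
j=3: A[3]=10 ≤ 11 → i=1, swap A[1],A[3] → [7, 10, 15, 19, 12, 13, 5, 18, 4, 9, 11]
j=4: A[4]=12 > 11 → no swap
j=5: A[5]=13 > 11 → no swap
j=6: A[6]=5 ≤ 11 → i=2, swap A[2],A[6] → [7, 10, 5, 19, 12, 13, 15, 18, 4, 9, 11]
j=7: A[7]=18 > 11 → no swap
j=8: A[8]=4 ≤ 11 → i=3, swap A[3],A[8] → [7, 10, 5, 4, 12, 13, 15, 18, 19, 9, 11]
(after j=8) A = [7, 10, 5, 4, 12, 13, 15, 18, 19, 9, 11]

[7, 10, 5, 4, 12, 13, 15, 18, 19, 9, 11]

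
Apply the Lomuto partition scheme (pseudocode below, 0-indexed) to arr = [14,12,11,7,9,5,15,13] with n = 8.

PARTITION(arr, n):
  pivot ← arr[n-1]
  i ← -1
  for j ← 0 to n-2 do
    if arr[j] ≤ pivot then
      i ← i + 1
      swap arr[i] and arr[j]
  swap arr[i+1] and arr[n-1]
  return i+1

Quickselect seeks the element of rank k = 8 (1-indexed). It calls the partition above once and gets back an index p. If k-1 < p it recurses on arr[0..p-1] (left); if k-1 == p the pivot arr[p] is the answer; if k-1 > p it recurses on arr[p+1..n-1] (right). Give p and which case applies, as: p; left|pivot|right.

5; right

pivot = arr[7] = 13; i = -1
j=0: arr[0]=14 > 13 → no swap
j=1: arr[1]=12 ≤ 13 → i=0, swap arr[0],arr[1] → [12,14,11,7,9,5,15,13]
j=2: arr[2]=11 ≤ 13 → i=1, swap arr[1],arr[2] → [12,11,14,7,9,5,15,13]
j=3: arr[3]=7 ≤ 13 → i=2, swap arr[2],arr[3] → [12,11,7,14,9,5,15,13]
j=4: arr[4]=9 ≤ 13 → i=3, swap arr[3],arr[4] → [12,11,7,9,14,5,15,13]
j=5: arr[5]=5 ≤ 13 → i=4, swap arr[4],arr[5] → [12,11,7,9,5,14,15,13]
j=6: arr[6]=15 > 13 → no swap
final swap arr[5],arr[7] → [12,11,7,9,5,13,15,14]; return 5
p = 5; k-1 = 7 > 5 ⇒ right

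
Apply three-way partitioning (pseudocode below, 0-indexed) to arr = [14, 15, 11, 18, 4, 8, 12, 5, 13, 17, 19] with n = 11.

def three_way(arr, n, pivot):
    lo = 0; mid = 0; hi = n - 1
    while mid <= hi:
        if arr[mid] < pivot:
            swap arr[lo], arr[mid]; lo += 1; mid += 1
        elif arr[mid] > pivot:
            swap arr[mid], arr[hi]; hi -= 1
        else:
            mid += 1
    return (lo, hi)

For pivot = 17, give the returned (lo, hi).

(8, 8)

pivot = 17; lo=0, mid=0, hi=10
arr[mid]=14<17: swap arr[0],arr[0]; lo=1,mid=1 → [14, 15, 11, 18, 4, 8, 12, 5, 13, 17, 19]
arr[mid]=15<17: swap arr[1],arr[1]; lo=2,mid=2 → [14, 15, 11, 18, 4, 8, 12, 5, 13, 17, 19]
arr[mid]=11<17: swap arr[2],arr[2]; lo=3,mid=3 → [14, 15, 11, 18, 4, 8, 12, 5, 13, 17, 19]
arr[mid]=18>17: swap arr[3],arr[10]; hi=9 → [14, 15, 11, 19, 4, 8, 12, 5, 13, 17, 18]
arr[mid]=19>17: swap arr[3],arr[9]; hi=8 → [14, 15, 11, 17, 4, 8, 12, 5, 13, 19, 18]
arr[mid]=17=17: mid=4
arr[mid]=4<17: swap arr[3],arr[4]; lo=4,mid=5 → [14, 15, 11, 4, 17, 8, 12, 5, 13, 19, 18]
arr[mid]=8<17: swap arr[4],arr[5]; lo=5,mid=6 → [14, 15, 11, 4, 8, 17, 12, 5, 13, 19, 18]
arr[mid]=12<17: swap arr[5],arr[6]; lo=6,mid=7 → [14, 15, 11, 4, 8, 12, 17, 5, 13, 19, 18]
arr[mid]=5<17: swap arr[6],arr[7]; lo=7,mid=8 → [14, 15, 11, 4, 8, 12, 5, 17, 13, 19, 18]
arr[mid]=13<17: swap arr[7],arr[8]; lo=8,mid=9 → [14, 15, 11, 4, 8, 12, 5, 13, 17, 19, 18]
end: lo=8, hi=8; arr = [14, 15, 11, 4, 8, 12, 5, 13, 17, 19, 18]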